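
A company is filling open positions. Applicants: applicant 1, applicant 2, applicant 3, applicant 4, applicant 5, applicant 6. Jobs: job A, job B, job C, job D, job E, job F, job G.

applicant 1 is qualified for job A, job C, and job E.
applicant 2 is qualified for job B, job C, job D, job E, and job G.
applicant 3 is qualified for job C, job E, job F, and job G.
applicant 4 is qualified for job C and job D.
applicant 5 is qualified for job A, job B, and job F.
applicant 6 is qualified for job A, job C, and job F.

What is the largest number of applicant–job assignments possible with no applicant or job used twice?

6

A valid assignment of size 6: applicant 1→job E, applicant 2→job B, applicant 3→job G, applicant 4→job D, applicant 5→job F, applicant 6→job A.
All 6 applicants are matched, so no larger matching exists.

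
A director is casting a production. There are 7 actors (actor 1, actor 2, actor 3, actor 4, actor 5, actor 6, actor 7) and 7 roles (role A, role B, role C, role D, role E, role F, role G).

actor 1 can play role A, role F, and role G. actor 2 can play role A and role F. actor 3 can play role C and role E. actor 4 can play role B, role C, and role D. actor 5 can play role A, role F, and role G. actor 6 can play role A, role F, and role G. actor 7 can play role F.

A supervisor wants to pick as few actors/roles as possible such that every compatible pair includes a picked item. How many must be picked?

5

{actor 3, actor 4, role A, role F, role G} is a vertex cover of size 5: every edge has an endpoint in this set.
No smaller cover exists because actor 1–role F, actor 2–role A, actor 3–role E, actor 4–role D, actor 5–role G is a matching of size 5, and a cover must include an endpoint of each of these disjoint edges (König's theorem).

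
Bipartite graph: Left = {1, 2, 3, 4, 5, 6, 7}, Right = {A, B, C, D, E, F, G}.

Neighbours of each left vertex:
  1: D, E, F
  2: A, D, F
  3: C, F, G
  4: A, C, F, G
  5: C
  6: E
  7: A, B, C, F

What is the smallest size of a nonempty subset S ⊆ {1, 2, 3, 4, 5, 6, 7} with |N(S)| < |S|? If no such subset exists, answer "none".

none

A matching saturating every left vertex exists, for instance 1→D, 2→F, 3→G, 4→A, 5→C, 6→E, 7→B.
By Hall's marriage theorem, this means |N(S)| ≥ |S| for every subset S, so no violating subset exists.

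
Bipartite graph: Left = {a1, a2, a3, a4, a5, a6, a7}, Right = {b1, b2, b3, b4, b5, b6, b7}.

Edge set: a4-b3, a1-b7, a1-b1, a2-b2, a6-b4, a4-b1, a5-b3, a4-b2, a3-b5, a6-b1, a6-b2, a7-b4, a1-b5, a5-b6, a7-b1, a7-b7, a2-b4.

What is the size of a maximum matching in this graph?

One maximum matching: a1→b1, a2→b2, a3→b5, a4→b3, a5→b6, a6→b4, a7→b7.
This saturates every left vertex, so 7 is the maximum.

7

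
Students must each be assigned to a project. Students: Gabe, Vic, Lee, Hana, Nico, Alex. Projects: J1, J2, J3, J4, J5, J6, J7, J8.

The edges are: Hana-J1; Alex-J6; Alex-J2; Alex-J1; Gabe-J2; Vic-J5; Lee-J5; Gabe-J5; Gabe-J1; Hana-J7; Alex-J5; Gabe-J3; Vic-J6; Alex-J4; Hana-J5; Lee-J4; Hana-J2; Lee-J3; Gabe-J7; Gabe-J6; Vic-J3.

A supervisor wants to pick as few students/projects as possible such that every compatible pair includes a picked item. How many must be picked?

The 5 edges Gabe–J2, Vic–J3, Lee–J5, Hana–J7, Alex–J6 form a matching, so any vertex cover needs at least 5 vertices (one per matched edge).
Conversely {Gabe, Vic, Lee, Hana, Alex} meets every edge and has exactly 5 vertices, so 5 is optimal.

5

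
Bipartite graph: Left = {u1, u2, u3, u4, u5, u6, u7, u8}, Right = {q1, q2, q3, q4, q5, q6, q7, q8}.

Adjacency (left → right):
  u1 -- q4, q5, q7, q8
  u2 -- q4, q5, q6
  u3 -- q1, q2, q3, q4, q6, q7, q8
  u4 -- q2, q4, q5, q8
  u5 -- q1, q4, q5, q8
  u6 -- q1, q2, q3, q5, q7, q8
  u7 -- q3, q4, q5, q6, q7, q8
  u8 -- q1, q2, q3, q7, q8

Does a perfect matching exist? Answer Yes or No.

For example, pair u1–q8, u2–q5, u3–q6, u4–q2, u5–q4, u6–q1, u7–q3, u8–q7.
All 8 left vertices are covered.

Yes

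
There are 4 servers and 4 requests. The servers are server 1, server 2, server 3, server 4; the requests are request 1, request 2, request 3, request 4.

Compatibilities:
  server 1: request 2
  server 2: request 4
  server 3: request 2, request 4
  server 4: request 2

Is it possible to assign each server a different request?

The set {server 1, server 2, server 3, server 4} has only 2 neighbours ({request 2, request 4}), so by Hall's theorem at most 2 of the 4 servers can be matched.
Hence no matching covers every server.

No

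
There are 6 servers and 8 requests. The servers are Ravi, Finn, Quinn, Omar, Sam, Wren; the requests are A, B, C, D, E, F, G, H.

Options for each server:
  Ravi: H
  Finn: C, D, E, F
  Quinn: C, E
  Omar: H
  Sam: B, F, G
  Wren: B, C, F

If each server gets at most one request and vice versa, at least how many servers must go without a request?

One maximum matching: Ravi→H, Finn→C, Quinn→E, Sam→F, Wren→B.
The set {Ravi, Omar} has only 1 neighbour ({H}), so by Hall's theorem at most 5 of the 6 servers can be matched.
That matches 5 of the 6, leaving 1 unmatched; no matching can do better.

1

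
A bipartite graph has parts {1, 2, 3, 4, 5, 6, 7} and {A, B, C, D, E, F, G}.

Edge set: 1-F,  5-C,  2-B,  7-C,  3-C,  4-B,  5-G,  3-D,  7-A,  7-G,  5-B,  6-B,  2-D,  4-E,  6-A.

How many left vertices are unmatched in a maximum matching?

0

A valid assignment of size 7: 1–F, 2–B, 3–D, 4–E, 5–G, 6–A, 7–C.
This saturates every left vertex, so 7 is the maximum.
That matches 7 of the 7, leaving 0 unmatched; no matching can do better.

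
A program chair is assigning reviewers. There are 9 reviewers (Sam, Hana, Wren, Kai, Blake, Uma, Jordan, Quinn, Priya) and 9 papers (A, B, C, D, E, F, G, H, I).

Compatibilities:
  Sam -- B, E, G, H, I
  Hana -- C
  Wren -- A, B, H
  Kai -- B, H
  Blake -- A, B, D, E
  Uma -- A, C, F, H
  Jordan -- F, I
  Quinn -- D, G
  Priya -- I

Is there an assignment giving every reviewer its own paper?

One maximum matching: Sam-G, Hana-C, Wren-A, Kai-B, Blake-E, Uma-H, Jordan-F, Quinn-D, Priya-I.
Every reviewer is matched, so this is a perfect matching.

Yes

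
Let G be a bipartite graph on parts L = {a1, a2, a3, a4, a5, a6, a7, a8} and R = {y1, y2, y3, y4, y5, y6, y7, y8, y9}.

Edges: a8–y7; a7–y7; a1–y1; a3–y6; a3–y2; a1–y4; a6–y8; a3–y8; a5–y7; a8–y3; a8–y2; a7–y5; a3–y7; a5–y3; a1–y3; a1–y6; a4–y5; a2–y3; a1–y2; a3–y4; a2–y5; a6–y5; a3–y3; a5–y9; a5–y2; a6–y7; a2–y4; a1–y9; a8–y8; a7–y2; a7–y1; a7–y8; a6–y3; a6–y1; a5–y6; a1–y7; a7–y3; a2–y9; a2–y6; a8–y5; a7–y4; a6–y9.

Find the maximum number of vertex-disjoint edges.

A valid assignment of size 8: a1–y3, a2–y6, a3–y8, a4–y5, a5–y2, a6–y9, a7–y4, a8–y7.
All 8 left vertices are matched, so no larger matching exists.

8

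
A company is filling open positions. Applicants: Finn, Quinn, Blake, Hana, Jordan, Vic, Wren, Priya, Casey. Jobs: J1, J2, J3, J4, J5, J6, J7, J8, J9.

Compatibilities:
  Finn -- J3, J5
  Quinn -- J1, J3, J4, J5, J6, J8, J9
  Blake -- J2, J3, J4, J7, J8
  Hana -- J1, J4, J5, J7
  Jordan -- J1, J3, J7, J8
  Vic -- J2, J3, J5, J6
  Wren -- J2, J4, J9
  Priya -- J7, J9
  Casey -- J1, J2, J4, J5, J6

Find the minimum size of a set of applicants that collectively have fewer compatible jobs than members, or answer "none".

A matching saturating every applicant exists, for instance Finn→J5, Quinn→J8, Blake→J2, Hana→J1, Jordan→J7, Vic→J3, Wren→J4, Priya→J9, Casey→J6.
By Hall's marriage theorem, this means |N(S)| ≥ |S| for every subset S, so no violating subset exists.

none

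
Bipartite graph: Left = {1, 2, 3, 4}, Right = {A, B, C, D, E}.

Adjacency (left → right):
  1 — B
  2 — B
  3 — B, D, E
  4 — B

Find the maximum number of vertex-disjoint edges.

A valid assignment of size 2: 1→B, 3→E.
The set {1, 2, 4} has only 1 neighbour ({B}), so by Hall's theorem at most 2 of the 4 left vertices can be matched.

2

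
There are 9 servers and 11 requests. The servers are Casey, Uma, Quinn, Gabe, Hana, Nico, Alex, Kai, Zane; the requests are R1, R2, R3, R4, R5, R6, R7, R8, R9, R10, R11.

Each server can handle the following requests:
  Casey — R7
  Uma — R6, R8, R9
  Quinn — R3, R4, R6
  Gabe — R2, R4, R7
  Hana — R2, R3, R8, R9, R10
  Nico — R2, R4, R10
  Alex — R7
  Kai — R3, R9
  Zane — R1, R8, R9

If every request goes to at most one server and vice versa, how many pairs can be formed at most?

A valid assignment of size 8: Casey→R7, Uma→R9, Quinn→R6, Gabe→R4, Hana→R2, Nico→R10, Kai→R3, Zane→R8.
The set {Casey, Alex} has only 1 neighbour ({R7}), so by Hall's theorem at most 8 of the 9 servers can be matched.

8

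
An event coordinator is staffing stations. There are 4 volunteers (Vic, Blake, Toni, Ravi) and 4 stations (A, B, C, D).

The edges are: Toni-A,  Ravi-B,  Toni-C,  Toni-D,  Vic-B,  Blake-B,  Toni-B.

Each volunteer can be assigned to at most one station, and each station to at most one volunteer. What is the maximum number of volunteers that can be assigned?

2

For example, pair Vic–B, Toni–C.
The set {Vic, Blake, Ravi} has only 1 neighbour ({B}), so by Hall's theorem at most 2 of the 4 volunteers can be matched.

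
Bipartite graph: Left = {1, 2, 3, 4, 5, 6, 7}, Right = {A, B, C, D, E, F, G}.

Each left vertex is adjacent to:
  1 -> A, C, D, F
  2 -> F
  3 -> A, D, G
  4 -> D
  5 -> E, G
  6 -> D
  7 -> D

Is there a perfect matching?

The set {4, 6, 7} has only 1 neighbour ({D}), so by Hall's theorem at most 5 of the 7 left vertices can be matched.
Hence no matching covers every left vertex.

No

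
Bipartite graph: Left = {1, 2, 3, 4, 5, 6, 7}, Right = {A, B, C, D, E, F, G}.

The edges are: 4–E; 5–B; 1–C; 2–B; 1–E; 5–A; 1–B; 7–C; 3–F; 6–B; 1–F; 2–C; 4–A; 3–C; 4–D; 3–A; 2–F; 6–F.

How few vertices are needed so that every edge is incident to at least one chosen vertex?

A maximum matching has 6 edges (e.g. 1–E, 2–F, 3–C, 4–D, 5–A, 6–B).
By König's theorem the minimum vertex cover has the same size. One such cover is {1, 4, A, B, C, F}.

6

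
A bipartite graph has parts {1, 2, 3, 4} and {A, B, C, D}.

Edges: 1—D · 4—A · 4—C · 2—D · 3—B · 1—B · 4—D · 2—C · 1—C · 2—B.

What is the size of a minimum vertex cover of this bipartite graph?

The 4 edges 1–D, 2–C, 3–B, 4–A form a matching, so any vertex cover needs at least 4 vertices (one per matched edge).
Conversely {1, 2, 3, 4} meets every edge and has exactly 4 vertices, so 4 is optimal.

4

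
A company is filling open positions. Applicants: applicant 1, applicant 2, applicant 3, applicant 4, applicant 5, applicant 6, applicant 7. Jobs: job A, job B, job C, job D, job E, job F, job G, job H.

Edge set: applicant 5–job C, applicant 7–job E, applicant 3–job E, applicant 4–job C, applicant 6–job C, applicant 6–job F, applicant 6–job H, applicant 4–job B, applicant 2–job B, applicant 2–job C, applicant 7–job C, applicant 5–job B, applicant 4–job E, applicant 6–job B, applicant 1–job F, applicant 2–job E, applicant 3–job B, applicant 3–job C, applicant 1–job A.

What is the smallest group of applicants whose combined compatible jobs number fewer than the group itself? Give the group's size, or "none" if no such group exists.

4

Take S = {applicant 2, applicant 3, applicant 4, applicant 5}. Its neighbourhood is {job B, job C, job E}, so |N(S)| = 3 < |S| = 4.
Every subset of size less than 4 has at least as many neighbours as members, so 4 is the minimum.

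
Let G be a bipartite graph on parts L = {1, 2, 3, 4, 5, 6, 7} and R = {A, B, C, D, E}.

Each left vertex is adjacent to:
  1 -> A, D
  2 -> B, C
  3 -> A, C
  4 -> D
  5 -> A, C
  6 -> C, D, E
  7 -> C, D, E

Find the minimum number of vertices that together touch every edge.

5

A maximum matching has 5 edges (e.g. 1–A, 2–B, 3–C, 4–D, 6–E).
By König's theorem the minimum vertex cover has the same size. One such cover is {2, A, C, D, E}.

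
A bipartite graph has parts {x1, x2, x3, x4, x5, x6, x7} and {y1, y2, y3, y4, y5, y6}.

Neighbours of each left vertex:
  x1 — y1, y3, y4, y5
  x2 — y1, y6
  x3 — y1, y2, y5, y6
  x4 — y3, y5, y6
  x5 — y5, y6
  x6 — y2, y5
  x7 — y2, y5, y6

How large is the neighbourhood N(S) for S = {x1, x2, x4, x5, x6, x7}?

The union of neighbours of {x1, x2, x4, x5, x6, x7} is {y1, y2, y3, y4, y5, y6}, which has 6 elements.
Since |N(S)| = 6 ≥ |S| = 6, Hall's condition holds for this subset.

6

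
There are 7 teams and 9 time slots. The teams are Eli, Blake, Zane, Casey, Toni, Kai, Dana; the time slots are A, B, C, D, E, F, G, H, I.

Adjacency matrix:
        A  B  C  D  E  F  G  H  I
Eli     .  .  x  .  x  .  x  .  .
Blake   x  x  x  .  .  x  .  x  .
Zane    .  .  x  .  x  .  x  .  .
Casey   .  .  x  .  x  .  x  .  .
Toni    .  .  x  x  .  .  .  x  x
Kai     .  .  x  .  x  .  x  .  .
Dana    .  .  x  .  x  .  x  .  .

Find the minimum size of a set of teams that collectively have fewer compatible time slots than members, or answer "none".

Take S = {Eli, Zane, Casey, Kai}. Its neighbourhood is {C, E, G}, so |N(S)| = 3 < |S| = 4.
Every subset of size less than 4 has at least as many neighbours as members, so 4 is the minimum.

4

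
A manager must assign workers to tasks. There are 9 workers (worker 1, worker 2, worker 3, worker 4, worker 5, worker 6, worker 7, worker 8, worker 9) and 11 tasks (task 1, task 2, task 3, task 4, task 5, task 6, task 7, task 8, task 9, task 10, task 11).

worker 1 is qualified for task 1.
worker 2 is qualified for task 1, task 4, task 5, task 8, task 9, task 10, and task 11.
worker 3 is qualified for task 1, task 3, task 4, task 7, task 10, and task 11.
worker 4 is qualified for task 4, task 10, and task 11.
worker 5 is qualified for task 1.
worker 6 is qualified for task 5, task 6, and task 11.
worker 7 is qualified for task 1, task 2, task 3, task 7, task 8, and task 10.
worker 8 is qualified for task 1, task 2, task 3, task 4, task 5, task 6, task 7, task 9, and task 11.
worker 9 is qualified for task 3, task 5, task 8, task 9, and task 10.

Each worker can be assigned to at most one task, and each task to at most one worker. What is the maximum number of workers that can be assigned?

8

A valid assignment of size 8: worker 1→task 1, worker 2→task 4, worker 3→task 3, worker 4→task 10, worker 6→task 5, worker 7→task 7, worker 8→task 11, worker 9→task 8.
The set {worker 1, worker 5} has only 1 neighbour ({task 1}), so by Hall's theorem at most 8 of the 9 workers can be matched.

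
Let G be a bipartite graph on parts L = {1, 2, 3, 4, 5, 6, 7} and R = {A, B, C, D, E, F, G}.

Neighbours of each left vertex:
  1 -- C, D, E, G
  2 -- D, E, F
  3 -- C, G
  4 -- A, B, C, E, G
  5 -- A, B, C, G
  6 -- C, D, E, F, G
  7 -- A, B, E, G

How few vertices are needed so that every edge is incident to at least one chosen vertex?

7

The 7 edges 1–D, 2–F, 3–G, 4–A, 5–C, 6–E, 7–B form a matching, so any vertex cover needs at least 7 vertices (one per matched edge).
Conversely {1, 2, 3, 4, 5, 6, 7} meets every edge and has exactly 7 vertices, so 7 is optimal.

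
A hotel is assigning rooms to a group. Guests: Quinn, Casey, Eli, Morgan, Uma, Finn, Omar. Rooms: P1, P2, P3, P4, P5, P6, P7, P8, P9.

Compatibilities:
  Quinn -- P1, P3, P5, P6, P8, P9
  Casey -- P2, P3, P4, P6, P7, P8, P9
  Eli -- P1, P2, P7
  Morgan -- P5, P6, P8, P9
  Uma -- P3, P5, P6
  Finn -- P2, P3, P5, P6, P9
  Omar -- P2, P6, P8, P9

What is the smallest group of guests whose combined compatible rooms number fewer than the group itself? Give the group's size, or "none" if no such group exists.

none

A matching saturating every guest exists, for instance Quinn→P1, Casey→P2, Eli→P7, Morgan→P5, Uma→P6, Finn→P3, Omar→P9.
By Hall's marriage theorem, this means |N(S)| ≥ |S| for every subset S, so no violating subset exists.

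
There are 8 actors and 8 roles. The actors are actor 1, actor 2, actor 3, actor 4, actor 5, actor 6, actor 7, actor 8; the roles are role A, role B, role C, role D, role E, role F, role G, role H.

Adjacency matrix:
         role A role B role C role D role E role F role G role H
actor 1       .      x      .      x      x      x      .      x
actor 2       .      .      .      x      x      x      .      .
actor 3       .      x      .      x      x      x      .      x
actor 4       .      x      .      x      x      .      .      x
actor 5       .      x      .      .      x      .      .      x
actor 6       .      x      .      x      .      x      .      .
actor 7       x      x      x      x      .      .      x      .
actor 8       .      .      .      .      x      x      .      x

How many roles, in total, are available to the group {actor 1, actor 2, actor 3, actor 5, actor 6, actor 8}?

The union of neighbours of {actor 1, actor 2, actor 3, actor 5, actor 6, actor 8} is {role B, role D, role E, role F, role H}, which has 5 elements.
Since |N(S)| = 5 < |S| = 6, Hall's condition fails for this subset.

5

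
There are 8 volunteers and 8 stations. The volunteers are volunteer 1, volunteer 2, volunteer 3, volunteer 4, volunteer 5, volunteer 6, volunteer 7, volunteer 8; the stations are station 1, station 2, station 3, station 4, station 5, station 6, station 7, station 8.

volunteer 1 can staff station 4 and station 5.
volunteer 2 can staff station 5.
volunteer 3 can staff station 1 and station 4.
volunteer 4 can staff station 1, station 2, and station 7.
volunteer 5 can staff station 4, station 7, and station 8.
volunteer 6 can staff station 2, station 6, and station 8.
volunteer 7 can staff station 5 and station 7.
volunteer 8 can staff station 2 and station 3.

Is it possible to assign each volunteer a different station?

For example, pair volunteer 1→station 4, volunteer 2→station 5, volunteer 3→station 1, volunteer 4→station 2, volunteer 5→station 8, volunteer 6→station 6, volunteer 7→station 7, volunteer 8→station 3.
All 8 volunteers are covered.

Yes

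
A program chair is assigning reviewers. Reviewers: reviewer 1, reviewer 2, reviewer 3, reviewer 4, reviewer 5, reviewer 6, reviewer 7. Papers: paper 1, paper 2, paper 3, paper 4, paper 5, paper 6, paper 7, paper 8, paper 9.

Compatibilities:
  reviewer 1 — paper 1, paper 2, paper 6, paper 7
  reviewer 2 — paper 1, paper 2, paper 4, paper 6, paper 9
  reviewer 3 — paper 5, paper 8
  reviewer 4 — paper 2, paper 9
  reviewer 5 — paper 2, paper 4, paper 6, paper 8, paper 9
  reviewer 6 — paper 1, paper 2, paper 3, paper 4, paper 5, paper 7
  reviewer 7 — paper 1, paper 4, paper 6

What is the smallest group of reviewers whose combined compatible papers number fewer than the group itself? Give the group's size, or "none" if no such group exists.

none

A matching saturating every reviewer exists, for instance reviewer 1→paper 7, reviewer 2→paper 4, reviewer 3→paper 8, reviewer 4→paper 9, reviewer 5→paper 2, reviewer 6→paper 5, reviewer 7→paper 6.
By Hall's marriage theorem, this means |N(S)| ≥ |S| for every subset S, so no violating subset exists.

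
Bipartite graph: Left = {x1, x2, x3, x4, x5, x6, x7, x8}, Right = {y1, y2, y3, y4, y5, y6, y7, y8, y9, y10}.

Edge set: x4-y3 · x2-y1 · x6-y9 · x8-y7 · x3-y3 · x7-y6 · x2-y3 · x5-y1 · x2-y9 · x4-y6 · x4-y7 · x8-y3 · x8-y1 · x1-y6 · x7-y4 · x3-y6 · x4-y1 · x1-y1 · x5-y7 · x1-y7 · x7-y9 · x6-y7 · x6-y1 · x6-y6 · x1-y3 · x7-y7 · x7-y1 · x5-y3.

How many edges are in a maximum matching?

6

For example, pair x1-y7, x2-y9, x3-y6, x4-y1, x5-y3, x7-y4.
The set {x1, x2, x3, x4, x5, x6, x8} has only 5 neighbours ({y1, y3, y6, y7, y9}), so by Hall's theorem at most 6 of the 8 left vertices can be matched.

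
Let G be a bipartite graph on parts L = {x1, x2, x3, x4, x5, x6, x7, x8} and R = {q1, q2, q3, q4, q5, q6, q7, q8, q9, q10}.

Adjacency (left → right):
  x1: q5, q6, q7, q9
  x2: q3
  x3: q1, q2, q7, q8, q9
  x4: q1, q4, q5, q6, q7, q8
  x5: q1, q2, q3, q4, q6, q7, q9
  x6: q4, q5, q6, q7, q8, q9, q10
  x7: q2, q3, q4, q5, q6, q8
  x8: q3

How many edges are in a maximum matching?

One maximum matching: x1–q5, x2–q3, x3–q1, x4–q7, x5–q9, x6–q4, x7–q6.
The set {x2, x8} has only 1 neighbour ({q3}), so by Hall's theorem at most 7 of the 8 left vertices can be matched.

7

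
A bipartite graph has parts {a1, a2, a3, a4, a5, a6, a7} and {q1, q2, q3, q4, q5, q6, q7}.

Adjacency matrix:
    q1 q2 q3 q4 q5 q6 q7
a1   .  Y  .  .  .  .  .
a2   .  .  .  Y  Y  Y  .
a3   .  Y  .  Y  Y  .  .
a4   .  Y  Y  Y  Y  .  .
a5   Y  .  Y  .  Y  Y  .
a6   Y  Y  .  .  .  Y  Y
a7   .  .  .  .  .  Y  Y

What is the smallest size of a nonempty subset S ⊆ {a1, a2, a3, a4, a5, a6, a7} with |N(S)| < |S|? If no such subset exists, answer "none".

none

A matching saturating every left vertex exists, for instance a1→q2, a2→q5, a3→q4, a4→q3, a5→q1, a6→q6, a7→q7.
By Hall's marriage theorem, this means |N(S)| ≥ |S| for every subset S, so no violating subset exists.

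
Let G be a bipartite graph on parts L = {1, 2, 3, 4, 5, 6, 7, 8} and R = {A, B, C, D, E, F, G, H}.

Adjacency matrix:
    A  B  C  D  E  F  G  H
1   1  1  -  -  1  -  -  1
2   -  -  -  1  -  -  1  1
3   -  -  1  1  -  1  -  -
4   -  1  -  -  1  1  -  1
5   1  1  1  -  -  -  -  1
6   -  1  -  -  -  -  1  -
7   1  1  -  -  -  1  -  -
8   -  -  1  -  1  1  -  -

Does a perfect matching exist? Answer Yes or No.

Yes

For example, pair 1-B, 2-D, 3-C, 4-H, 5-A, 6-G, 7-F, 8-E.
Every left vertex is matched, so this is a perfect matching.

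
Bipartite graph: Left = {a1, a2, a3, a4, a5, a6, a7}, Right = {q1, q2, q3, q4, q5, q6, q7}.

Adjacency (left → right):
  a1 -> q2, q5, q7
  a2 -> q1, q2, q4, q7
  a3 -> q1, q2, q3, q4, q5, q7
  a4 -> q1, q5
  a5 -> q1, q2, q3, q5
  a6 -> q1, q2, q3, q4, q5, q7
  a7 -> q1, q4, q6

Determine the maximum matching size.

7

A valid assignment of size 7: a1→q5, a2→q2, a3→q7, a4→q1, a5→q3, a6→q4, a7→q6.
This saturates every left vertex, so 7 is the maximum.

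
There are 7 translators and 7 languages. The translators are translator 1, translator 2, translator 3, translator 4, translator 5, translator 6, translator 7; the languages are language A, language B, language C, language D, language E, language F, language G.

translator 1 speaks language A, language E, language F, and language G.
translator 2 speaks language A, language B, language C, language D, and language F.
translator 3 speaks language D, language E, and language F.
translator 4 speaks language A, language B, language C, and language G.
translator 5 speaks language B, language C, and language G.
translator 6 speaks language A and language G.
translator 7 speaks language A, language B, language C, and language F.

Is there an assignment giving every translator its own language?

Yes

A valid assignment of size 7: translator 1-language A, translator 2-language D, translator 3-language E, translator 4-language C, translator 5-language B, translator 6-language G, translator 7-language F.
Every translator is matched, so this is a perfect matching.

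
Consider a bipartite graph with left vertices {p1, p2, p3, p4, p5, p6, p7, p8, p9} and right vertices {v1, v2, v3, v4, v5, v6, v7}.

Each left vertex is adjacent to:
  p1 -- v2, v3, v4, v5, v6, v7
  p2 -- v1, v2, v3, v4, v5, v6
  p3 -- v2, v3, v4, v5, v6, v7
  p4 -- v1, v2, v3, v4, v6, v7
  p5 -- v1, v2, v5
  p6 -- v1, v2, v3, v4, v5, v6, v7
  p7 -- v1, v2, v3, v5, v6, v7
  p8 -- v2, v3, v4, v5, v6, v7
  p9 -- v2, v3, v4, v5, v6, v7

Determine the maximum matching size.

One maximum matching: p1→v4, p2→v1, p3→v6, p4→v7, p5→v5, p6→v2, p7→v3.
The set {p1, p2, p3, p4, p5, p6, p7, p8, p9} has only 7 neighbours ({v1, v2, v3, v4, v5, v6, v7}), so by Hall's theorem at most 7 of the 9 left vertices can be matched.

7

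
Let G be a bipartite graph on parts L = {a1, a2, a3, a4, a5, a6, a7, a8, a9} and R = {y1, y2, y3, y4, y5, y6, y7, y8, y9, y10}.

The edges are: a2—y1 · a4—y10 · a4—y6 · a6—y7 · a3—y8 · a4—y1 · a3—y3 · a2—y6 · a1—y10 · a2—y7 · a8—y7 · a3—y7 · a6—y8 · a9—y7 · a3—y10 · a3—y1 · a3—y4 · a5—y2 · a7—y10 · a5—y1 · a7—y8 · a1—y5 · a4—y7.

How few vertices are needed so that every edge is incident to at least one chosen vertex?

A maximum matching has 8 edges (e.g. a1–y5, a2–y1, a3–y3, a4–y6, a5–y2, a6–y8, a7–y10, a8–y7).
By König's theorem the minimum vertex cover has the same size. One such cover is {a1, a2, a3, a4, a5, a6, a7, y7}.

8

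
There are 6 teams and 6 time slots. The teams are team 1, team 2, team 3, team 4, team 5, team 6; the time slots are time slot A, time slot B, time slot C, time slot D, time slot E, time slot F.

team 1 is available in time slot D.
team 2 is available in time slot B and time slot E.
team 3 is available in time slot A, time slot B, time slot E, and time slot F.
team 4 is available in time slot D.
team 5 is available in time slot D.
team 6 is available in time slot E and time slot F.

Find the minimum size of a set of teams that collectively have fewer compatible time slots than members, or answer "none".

Take S = {team 1, team 4}. Its neighbourhood is {time slot D}, so |N(S)| = 1 < |S| = 2.
No single vertex violates Hall's condition since each has at least one neighbour, so 2 is the minimum.

2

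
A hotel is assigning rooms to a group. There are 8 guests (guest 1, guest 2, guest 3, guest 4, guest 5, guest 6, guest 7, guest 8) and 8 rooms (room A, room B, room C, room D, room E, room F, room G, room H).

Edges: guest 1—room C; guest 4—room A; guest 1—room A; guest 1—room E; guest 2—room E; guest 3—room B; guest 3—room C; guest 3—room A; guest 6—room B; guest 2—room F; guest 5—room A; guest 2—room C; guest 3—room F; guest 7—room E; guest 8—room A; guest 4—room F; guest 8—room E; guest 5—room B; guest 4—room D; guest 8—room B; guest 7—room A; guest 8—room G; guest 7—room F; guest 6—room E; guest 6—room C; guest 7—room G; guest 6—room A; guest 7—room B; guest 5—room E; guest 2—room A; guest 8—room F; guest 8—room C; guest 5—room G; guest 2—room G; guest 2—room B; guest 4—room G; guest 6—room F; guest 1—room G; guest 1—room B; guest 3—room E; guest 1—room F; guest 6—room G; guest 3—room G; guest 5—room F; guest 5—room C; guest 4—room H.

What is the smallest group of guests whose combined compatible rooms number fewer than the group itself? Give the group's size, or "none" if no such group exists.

Take S = {guest 1, guest 2, guest 3, guest 5, guest 6, guest 7, guest 8}. Its neighbourhood is {room A, room B, room C, room E, room F, room G}, so |N(S)| = 6 < |S| = 7.
Every subset of size less than 7 has at least as many neighbours as members, so 7 is the minimum.

7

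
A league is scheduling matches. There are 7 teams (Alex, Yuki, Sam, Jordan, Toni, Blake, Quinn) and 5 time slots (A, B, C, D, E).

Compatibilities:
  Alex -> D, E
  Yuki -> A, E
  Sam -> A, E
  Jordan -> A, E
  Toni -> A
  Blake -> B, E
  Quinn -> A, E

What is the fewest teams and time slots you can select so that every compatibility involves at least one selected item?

4

The 4 edges Alex–D, Yuki–A, Sam–E, Blake–B form a matching, so any vertex cover needs at least 4 vertices (one per matched edge).
Conversely {Alex, Blake, A, E} meets every edge and has exactly 4 vertices, so 4 is optimal.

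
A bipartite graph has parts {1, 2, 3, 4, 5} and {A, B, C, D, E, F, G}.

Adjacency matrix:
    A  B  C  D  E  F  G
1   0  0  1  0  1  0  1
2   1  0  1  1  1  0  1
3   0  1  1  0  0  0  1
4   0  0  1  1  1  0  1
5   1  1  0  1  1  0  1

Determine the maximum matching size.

5

One maximum matching: 1–C, 2–A, 3–B, 4–E, 5–G.
All 5 left vertices are matched, so no larger matching exists.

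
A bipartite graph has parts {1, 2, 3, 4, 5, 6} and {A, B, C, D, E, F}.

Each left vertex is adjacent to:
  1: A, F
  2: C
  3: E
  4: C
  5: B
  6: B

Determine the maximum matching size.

One maximum matching: 1→F, 2→C, 3→E, 5→B.
The set {2, 4, 5, 6} has only 2 neighbours ({B, C}), so by Hall's theorem at most 4 of the 6 left vertices can be matched.

4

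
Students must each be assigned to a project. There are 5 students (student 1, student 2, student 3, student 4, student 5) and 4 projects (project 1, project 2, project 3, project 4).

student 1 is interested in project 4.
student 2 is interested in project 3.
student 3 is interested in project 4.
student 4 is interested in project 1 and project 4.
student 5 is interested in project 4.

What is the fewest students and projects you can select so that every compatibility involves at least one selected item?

3

A maximum matching has 3 edges (e.g. student 1–project 4, student 2–project 3, student 4–project 1).
By König's theorem the minimum vertex cover has the same size. One such cover is {student 2, student 4, project 4}.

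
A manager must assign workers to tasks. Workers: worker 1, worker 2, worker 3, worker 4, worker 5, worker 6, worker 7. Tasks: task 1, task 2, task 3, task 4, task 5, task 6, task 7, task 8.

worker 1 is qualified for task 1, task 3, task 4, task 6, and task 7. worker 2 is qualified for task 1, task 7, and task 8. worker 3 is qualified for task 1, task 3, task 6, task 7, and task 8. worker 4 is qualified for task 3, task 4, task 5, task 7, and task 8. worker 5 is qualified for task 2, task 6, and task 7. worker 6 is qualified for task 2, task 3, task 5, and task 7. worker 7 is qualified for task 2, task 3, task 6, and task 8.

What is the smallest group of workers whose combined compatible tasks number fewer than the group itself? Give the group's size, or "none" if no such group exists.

none

A matching saturating every worker exists, for instance worker 1→task 4, worker 2→task 1, worker 3→task 8, worker 4→task 5, worker 5→task 6, worker 6→task 7, worker 7→task 2.
By Hall's marriage theorem, this means |N(S)| ≥ |S| for every subset S, so no violating subset exists.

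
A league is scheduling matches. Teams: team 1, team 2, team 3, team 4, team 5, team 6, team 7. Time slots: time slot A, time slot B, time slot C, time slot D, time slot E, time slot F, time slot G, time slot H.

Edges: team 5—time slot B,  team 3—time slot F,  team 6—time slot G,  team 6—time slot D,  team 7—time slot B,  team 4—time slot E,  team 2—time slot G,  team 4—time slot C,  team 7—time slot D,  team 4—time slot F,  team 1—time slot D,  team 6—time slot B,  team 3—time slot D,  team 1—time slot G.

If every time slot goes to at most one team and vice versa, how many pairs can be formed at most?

5

For example, pair team 1–time slot D, team 2–time slot G, team 3–time slot F, team 4–time slot C, team 5–time slot B.
The set {team 1, team 2, team 5, team 6, team 7} has only 3 neighbours ({time slot B, time slot D, time slot G}), so by Hall's theorem at most 5 of the 7 teams can be matched.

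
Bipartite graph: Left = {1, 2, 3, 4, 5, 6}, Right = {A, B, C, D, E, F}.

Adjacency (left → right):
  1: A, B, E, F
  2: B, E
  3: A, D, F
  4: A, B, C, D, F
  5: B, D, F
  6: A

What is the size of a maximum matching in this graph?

6

One maximum matching: 1→F, 2→E, 3→D, 4→C, 5→B, 6→A.
All 6 left vertices are matched, so no larger matching exists.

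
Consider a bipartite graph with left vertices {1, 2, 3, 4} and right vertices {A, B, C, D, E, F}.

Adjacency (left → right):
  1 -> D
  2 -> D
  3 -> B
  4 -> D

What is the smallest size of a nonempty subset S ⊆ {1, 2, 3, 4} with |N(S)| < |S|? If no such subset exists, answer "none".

2

Take S = {1, 2}. Its neighbourhood is {D}, so |N(S)| = 1 < |S| = 2.
No single vertex violates Hall's condition since each has at least one neighbour, so 2 is the minimum.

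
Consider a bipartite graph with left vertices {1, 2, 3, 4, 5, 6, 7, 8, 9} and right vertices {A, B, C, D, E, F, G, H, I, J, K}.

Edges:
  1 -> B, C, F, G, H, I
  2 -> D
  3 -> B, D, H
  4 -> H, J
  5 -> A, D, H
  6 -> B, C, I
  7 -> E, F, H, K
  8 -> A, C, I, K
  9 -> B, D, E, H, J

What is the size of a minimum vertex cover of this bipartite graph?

A maximum matching has 9 edges (e.g. 1–G, 2–D, 3–B, 4–H, 5–A, 6–C, 7–E, 8–I, 9–J).
By König's theorem the minimum vertex cover has the same size. One such cover is {1, 2, 3, 4, 5, 6, 7, 8, 9}.

9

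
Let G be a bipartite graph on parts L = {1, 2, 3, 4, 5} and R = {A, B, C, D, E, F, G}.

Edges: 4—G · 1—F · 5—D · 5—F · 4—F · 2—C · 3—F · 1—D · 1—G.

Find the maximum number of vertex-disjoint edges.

4

A valid assignment of size 4: 1→D, 2→C, 3→F, 4→G.
The set {1, 3, 4, 5} has only 3 neighbours ({D, F, G}), so by Hall's theorem at most 4 of the 5 left vertices can be matched.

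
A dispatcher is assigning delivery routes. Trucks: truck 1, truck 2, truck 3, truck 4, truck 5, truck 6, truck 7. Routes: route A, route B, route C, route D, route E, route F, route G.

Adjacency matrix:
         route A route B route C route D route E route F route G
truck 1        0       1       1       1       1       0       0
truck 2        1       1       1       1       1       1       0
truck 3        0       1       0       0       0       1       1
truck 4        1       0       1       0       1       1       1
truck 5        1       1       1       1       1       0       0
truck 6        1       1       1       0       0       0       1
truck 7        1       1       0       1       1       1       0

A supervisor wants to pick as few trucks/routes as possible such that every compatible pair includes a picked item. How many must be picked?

The 7 edges truck 1–route B, truck 2–route D, truck 3–route F, truck 4–route C, truck 5–route A, truck 6–route G, truck 7–route E form a matching, so any vertex cover needs at least 7 vertices (one per matched edge).
Conversely {truck 1, truck 2, truck 3, truck 4, truck 5, truck 6, truck 7} meets every edge and has exactly 7 vertices, so 7 is optimal.

7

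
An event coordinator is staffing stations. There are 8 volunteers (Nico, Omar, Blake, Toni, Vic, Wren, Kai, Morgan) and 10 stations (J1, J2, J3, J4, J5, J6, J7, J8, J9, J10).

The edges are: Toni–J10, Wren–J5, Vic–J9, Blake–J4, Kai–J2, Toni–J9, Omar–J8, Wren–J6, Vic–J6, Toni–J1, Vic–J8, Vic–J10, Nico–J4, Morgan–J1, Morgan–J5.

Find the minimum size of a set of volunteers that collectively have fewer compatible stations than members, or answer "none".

Take S = {Nico, Blake}. Its neighbourhood is {J4}, so |N(S)| = 1 < |S| = 2.
No single vertex violates Hall's condition since each has at least one neighbour, so 2 is the minimum.

2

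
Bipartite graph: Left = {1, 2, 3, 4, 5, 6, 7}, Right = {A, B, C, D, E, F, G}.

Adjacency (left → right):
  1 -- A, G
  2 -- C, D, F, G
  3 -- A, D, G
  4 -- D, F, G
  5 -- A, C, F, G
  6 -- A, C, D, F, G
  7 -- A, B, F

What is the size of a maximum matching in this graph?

6

For example, pair 1–A, 2–C, 3–G, 4–D, 5–F, 7–B.
The set {1, 2, 3, 4, 5, 6} has only 5 neighbours ({A, C, D, F, G}), so by Hall's theorem at most 6 of the 7 left vertices can be matched.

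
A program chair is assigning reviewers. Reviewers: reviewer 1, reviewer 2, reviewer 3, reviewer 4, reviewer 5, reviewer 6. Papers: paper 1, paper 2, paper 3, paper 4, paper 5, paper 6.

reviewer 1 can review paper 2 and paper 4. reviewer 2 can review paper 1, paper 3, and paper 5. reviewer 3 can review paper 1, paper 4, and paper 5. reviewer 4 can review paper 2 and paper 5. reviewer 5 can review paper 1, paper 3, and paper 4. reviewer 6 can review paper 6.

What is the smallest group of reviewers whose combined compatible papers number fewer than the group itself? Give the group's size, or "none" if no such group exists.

A matching saturating every reviewer exists, for instance reviewer 1→paper 2, reviewer 2→paper 3, reviewer 3→paper 1, reviewer 4→paper 5, reviewer 5→paper 4, reviewer 6→paper 6.
By Hall's marriage theorem, this means |N(S)| ≥ |S| for every subset S, so no violating subset exists.

none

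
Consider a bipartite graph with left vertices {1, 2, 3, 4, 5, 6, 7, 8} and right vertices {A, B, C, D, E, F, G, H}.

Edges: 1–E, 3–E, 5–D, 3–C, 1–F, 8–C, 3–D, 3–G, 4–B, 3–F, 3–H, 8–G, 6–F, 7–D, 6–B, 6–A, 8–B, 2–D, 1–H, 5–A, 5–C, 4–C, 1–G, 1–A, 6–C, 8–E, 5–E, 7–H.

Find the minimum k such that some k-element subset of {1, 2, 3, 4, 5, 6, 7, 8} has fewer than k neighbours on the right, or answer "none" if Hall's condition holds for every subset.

A matching saturating every left vertex exists, for instance 1→A, 2→D, 3→G, 4→C, 5→E, 6→F, 7→H, 8→B.
By Hall's marriage theorem, this means |N(S)| ≥ |S| for every subset S, so no violating subset exists.

none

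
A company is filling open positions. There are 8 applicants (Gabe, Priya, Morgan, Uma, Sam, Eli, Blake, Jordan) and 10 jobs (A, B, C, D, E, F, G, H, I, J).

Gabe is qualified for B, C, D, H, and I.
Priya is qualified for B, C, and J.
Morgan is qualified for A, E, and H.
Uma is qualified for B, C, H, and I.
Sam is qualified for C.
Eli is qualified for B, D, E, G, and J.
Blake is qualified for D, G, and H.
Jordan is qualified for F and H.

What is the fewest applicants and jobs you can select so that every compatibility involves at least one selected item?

A maximum matching has 8 edges (e.g. Gabe–D, Priya–B, Morgan–E, Uma–H, Sam–C, Eli–J, Blake–G, Jordan–F).
By König's theorem the minimum vertex cover has the same size. One such cover is {Gabe, Priya, Morgan, Uma, Sam, Eli, Blake, Jordan}.

8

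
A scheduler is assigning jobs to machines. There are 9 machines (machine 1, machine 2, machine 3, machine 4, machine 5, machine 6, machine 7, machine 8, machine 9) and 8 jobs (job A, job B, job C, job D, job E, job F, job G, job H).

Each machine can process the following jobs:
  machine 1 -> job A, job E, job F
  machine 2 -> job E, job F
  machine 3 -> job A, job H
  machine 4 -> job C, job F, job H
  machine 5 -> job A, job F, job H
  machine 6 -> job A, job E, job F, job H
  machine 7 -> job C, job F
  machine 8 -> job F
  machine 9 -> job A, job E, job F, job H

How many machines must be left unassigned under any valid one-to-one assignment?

4

For example, pair machine 1-job F, machine 2-job E, machine 3-job H, machine 4-job C, machine 5-job A.
The set {machine 1, machine 2, machine 3, machine 4, machine 5, machine 6, machine 7, machine 8, machine 9} has only 5 neighbours ({job A, job C, job E, job F, job H}), so by Hall's theorem at most 5 of the 9 machines can be matched.
That matches 5 of the 9, leaving 4 unmatched; no matching can do better.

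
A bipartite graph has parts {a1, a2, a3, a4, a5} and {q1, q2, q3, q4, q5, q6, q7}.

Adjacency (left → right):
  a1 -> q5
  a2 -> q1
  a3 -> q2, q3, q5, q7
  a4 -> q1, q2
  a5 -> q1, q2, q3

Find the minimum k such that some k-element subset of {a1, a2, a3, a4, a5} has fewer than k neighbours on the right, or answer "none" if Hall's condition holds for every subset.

A matching saturating every left vertex exists, for instance a1→q5, a2→q1, a3→q7, a4→q2, a5→q3.
By Hall's marriage theorem, this means |N(S)| ≥ |S| for every subset S, so no violating subset exists.

none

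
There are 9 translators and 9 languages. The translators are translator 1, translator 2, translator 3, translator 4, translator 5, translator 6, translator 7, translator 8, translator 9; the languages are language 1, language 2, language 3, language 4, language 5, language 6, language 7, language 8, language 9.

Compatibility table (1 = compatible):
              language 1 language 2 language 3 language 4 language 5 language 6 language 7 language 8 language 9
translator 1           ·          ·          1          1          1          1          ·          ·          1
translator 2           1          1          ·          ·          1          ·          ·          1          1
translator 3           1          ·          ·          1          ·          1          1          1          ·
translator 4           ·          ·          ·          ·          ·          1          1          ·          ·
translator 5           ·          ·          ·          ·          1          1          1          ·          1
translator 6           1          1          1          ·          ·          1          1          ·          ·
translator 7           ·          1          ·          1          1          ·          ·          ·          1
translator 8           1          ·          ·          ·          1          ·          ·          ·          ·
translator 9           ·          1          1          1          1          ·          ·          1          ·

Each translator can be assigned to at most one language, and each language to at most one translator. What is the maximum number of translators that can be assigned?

One maximum matching: translator 1-language 3, translator 2-language 8, translator 3-language 7, translator 4-language 6, translator 5-language 9, translator 6-language 1, translator 7-language 4, translator 8-language 5, translator 9-language 2.
This saturates every translator, so 9 is the maximum.

9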